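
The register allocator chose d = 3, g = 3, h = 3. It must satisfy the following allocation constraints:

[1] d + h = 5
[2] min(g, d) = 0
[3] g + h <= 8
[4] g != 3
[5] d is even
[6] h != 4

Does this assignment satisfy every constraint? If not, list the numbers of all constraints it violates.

Constraints 1, 2, 4, and 5 are violated.

[1] d + h = 3 + 3 = 6, not 5  false
[2] min(3, 3) = 3, not 0  false
[3] g + h = 3 + 3 = 6; 6 ≤ 8  true
[4] g = 3, but 3 is required to differ  false
[5] d = 3 is odd  false
[6] h = 3, and 3 ≠ 4  true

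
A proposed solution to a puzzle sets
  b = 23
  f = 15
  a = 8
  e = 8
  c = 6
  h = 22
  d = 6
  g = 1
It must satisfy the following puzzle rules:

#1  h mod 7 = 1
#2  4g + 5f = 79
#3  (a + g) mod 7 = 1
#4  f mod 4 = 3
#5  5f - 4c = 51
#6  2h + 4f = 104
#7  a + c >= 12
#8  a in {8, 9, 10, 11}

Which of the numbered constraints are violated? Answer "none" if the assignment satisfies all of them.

#1 22 mod 7 = 1 — holds.
#2 4g + 5f = 4(1) + 5(15) = 79 — holds.
#3 a + g = 9; 9 mod 7 = 2, not 1 — does not hold.
#4 15 mod 4 = 3 — holds.
#5 5f - 4c = 5(15) - 4(6) = 51 — holds.
#6 2h + 4f = 2(22) + 4(15) = 104 — holds.
#7 a + c = 8 + 6 = 14; 14 ≥ 12 — holds.
#8 a = 8 is in {8, 9, 10, 11} — holds.

Constraint 3 is violated.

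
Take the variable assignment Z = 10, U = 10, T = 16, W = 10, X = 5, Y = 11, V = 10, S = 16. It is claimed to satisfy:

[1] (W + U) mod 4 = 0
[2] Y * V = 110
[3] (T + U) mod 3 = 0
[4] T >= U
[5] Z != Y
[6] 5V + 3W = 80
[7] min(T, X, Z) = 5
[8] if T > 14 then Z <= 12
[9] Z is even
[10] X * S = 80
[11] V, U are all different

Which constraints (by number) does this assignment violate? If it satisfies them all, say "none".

The assignment fails constraints 3, 11.

[1] W + U = 20; 20 mod 4 = 0 — holds.
[2] Y * V = 11 * 10 = 110 — holds.
[3] T + U = 26; 26 mod 3 = 2, not 0 — does not hold.
[4] T = 16, U = 10; 16 ≥ 10 — holds.
[5] Z = 10, Y = 11; distinct — holds.
[6] 5V + 3W = 5(10) + 3(10) = 80 — holds.
[7] min(16, 5, 10) = 5 — holds.
[8] T = 16 > 14, so we need Z ≤ 12; Z = 10 ≤ 12 — holds.
[9] Z = 10 is even — holds.
[10] X * S = 5 * 16 = 80 — holds.
[11] V = U = 10, not all different — does not hold.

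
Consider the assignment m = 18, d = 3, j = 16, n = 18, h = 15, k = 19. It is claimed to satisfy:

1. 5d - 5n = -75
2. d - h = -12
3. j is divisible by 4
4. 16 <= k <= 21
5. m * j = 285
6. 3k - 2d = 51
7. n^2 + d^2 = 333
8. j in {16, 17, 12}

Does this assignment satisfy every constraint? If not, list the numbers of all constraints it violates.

1. 5d - 5n = 5(3) - 5(18) = -75  holds
2. d - h = 3 - 15 = -12  holds
3. 16 / 4 = 4, so 4 divides 16  holds
4. k = 19 lies in [16, 21]  holds
5. m * j = 18 * 16 = 288, not 285  fails
6. 3k - 2d = 3(19) - 2(3) = 51  holds
7. n^2 + d^2 = 18^2 + 3^2 = 324 + 9 = 333  holds
8. j = 16 is in {16, 17, 12}  holds

The assignment fails constraint 5.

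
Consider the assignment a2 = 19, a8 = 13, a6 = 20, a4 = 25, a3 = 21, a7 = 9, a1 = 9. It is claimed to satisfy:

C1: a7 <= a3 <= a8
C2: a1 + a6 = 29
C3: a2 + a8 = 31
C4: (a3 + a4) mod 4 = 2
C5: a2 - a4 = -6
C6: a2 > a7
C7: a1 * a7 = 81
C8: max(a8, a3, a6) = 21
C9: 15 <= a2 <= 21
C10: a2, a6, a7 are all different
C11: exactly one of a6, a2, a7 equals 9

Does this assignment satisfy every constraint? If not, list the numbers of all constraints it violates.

C1: values 9, 21, 13; a3 = 21 is not <= a8 = 13  ✗
C2: a1 + a6 = 9 + 20 = 29  ✓
C3: a2 + a8 = 19 + 13 = 32, not 31  ✗
C4: a3 + a4 = 46; 46 mod 4 = 2  ✓
C5: a2 - a4 = 19 - 25 = -6  ✓
C6: a2 = 19, a7 = 9; 19 > 9  ✓
C7: a1 * a7 = 9 * 9 = 81  ✓
C8: max(13, 21, 20) = 21  ✓
C9: a2 = 19 lies in [15, 21]  ✓
C10: values 19, 20, 9 are pairwise distinct  ✓
C11: a6=20, a2=19, a7=9; 1 of them equals 9  ✓

No — constraints 1 and 3 are not satisfied.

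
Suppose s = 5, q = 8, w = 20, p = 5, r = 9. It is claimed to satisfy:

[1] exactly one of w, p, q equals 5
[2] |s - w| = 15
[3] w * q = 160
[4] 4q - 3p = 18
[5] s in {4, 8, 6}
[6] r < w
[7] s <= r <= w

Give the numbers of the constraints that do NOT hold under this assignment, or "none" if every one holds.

[1] w=20, p=5, q=8; 1 of them equals 5 — satisfied.
[2] |5 - 20| = 15 — satisfied.
[3] w * q = 20 * 8 = 160 — satisfied.
[4] 4q - 3p = 4(8) - 3(5) = 17, not 18 — violated.
[5] s = 5 is not in {4, 8, 6} — violated.
[6] r = 9, w = 20; 9 < 20 — satisfied.
[7] values 5 <= 9 <= 20 — satisfied.

Constraints 4, 5 are violated.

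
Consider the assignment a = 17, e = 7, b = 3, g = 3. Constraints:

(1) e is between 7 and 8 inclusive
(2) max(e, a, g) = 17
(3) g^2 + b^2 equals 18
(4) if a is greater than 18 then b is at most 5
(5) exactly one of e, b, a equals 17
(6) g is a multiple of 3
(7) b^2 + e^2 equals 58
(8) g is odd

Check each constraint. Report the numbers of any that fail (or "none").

None — every constraint holds.

(1) e = 7 lies in [7, 8] — holds.
(2) max(7, 17, 3) = 17 — holds.
(3) g^2 + b^2 = 3^2 + 3^2 = 9 + 9 = 18 — holds.
(4) a = 17, not > 18; antecedent false, conditional vacuously true — holds.
(5) e=7, b=3, a=17; 1 of them equals 17 — holds.
(6) 3 / 3 = 1, so 3 divides 3 — holds.
(7) b^2 + e^2 = 3^2 + 7^2 = 9 + 49 = 58 — holds.
(8) g = 3 is odd — holds.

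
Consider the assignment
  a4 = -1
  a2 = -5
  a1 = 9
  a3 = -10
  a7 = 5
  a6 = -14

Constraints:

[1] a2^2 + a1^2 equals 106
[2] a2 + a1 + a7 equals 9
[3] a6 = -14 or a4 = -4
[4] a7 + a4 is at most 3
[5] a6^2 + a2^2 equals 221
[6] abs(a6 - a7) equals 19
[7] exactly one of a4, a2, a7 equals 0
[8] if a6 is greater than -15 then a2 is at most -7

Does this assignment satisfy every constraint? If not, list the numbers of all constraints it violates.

Constraints 4, 7, and 8 do not hold.

[1] a2^2 + a1^2 = (-5)^2 + 9^2 = 25 + 81 = 106  ✓
[2] a2 + a1 + a7 = -5 + 9 + 5 = 9  ✓
[3] a6 = -14 = -14 (first disjunct)  ✓
[4] a7 + a4 = 5 + (-1) = 4; 4 > 3, bound 3 not met  ✗
[5] a6^2 + a2^2 = (-14)^2 + (-5)^2 = 196 + 25 = 221  ✓
[6] abs(-14 - 5) = 19  ✓
[7] a4=-1, a2=-5, a7=5; 0 of them equal 0, not exactly one  ✗
[8] a6 = -14 > -15, so we need a2 ≤ -7; but a2 = -5 > -7  ✗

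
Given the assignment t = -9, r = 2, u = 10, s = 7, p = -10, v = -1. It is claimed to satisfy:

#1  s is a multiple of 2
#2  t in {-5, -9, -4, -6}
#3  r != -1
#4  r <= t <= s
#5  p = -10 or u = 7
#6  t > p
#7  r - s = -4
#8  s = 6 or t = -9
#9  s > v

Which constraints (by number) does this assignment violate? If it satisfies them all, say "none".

#1 7 = 2*3 + 1, so 2 does not divide 7 — does not hold.
#2 t = -9 is in {-5, -9, -4, -6} — holds.
#3 r = 2, and 2 ≠ -1 — holds.
#4 values 2, -9, 7; r = 2 is not <= t = -9 — does not hold.
#5 p = -10 = -10 (first disjunct) — holds.
#6 t = -9, p = -10; -9 > -10 — holds.
#7 r - s = 2 - 7 = -5, not -4 — does not hold.
#8 s = 7 ≠ 6, but t = -9 = -9 (second disjunct) — holds.
#9 s = 7, v = -1; 7 > -1 — holds.

The assignment fails constraints 1, 4, 7.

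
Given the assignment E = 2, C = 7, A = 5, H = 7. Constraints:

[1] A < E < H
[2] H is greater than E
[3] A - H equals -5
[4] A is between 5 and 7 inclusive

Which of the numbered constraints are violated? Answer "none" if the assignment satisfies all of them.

[1] values 5, 2, 7; A = 5 is not < E = 2 — fails.
[2] H = 7, E = 2; 7 > 2 — holds.
[3] A - H = 5 - 7 = -2, not -5 — fails.
[4] A = 5 lies in [5, 7] — holds.

Constraints 1 and 3 are violated.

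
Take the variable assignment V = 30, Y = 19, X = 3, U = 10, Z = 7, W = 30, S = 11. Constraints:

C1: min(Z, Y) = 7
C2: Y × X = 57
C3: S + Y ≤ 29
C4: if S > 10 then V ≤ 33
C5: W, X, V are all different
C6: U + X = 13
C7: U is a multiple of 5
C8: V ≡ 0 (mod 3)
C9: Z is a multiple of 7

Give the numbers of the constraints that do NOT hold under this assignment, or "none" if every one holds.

The assignment fails constraints 3, 5.

C1: min(7, 19) = 7 — holds.
C2: Y × X = 19 × 3 = 57 — holds.
C3: S + Y = 11 + 19 = 30; 30 > 29, bound 29 not met — does not hold.
C4: S = 11 > 10, so we need V ≤ 33; V = 30 ≤ 33 — holds.
C5: W = V = 30, not all different — does not hold.
C6: U + X = 10 + 3 = 13 — holds.
C7: 10 / 5 = 2, so 5 divides 10 — holds.
C8: 30 mod 3 = 0 — holds.
C9: 7 / 7 = 1, so 7 divides 7 — holds.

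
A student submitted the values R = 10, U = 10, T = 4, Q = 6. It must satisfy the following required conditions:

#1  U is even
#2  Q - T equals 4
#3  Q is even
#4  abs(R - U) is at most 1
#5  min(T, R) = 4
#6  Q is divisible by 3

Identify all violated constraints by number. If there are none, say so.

Constraint 2 does not hold.

#1 U = 10 is even  holds
#2 Q - T = 6 - 4 = 2, not 4  fails
#3 Q = 6 is even  holds
#4 abs(10 - 10) = 0; 0 ≤ 1  holds
#5 min(4, 10) = 4  holds
#6 6 / 3 = 2, so 3 divides 6  holds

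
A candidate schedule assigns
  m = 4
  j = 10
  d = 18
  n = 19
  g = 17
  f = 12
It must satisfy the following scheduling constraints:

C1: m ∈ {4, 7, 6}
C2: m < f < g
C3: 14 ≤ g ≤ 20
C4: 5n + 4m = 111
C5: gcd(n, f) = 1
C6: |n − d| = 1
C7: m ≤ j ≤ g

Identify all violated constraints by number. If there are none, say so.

C1: m = 4 is in {4, 7, 6} — OK.
C2: values 4 < 12 < 17 — OK.
C3: g = 17 lies in [14, 20] — OK.
C4: 5n + 4m = 5(19) + 4(4) = 111 — OK.
C5: gcd(19, 12) = 1 — OK.
C6: |19 − 18| = 1 — OK.
C7: values 4 ≤ 10 ≤ 17 — OK.

The assignment satisfies every constraint.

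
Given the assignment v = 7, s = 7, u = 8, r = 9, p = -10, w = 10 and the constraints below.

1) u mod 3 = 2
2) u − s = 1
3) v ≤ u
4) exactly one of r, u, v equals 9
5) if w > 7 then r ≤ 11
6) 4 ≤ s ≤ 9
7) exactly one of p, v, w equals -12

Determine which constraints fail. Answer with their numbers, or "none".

Constraint 7 does not hold.

1) 8 mod 3 = 2 — satisfied.
2) u − s = 8 − 7 = 1 — satisfied.
3) v = 7, u = 8; 7 ≤ 8 — satisfied.
4) r=9, u=8, v=7; 1 of them equals 9 — satisfied.
5) w = 10 > 7, so we need r ≤ 11; r = 9 ≤ 11 — satisfied.
6) s = 7 lies in [4, 9] — satisfied.
7) p=-10, v=7, w=10; 0 of them equal -12, not exactly one — violated.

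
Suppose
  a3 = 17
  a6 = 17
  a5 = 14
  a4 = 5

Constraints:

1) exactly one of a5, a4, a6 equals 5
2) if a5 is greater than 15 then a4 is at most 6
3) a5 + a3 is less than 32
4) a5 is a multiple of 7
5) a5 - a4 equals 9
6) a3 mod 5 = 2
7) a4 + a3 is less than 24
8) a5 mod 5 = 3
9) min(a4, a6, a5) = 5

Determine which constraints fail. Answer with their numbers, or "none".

1) a5=14, a4=5, a6=17; 1 of them equals 5 — satisfied.
2) a5 = 14, not > 15; antecedent false, conditional vacuously true — satisfied.
3) a5 + a3 = 14 + 17 = 31; 31 < 32 — satisfied.
4) 14 / 7 = 2, so 7 divides 14 — satisfied.
5) a5 - a4 = 14 - 5 = 9 — satisfied.
6) 17 mod 5 = 2 — satisfied.
7) a4 + a3 = 5 + 17 = 22; 22 < 24 — satisfied.
8) 14 mod 5 = 4, not 3 — violated.
9) min(5, 17, 14) = 5 — satisfied.

Constraint 8 is violated.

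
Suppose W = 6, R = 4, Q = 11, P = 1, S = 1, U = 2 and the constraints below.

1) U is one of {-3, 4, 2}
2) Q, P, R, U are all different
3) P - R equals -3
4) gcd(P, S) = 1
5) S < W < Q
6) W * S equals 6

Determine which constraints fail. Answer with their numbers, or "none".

1) U = 2 is in {-3, 4, 2} — holds.
2) values 11, 1, 4, 2 are pairwise distinct — holds.
3) P - R = 1 - 4 = -3 — holds.
4) gcd(1, 1) = 1 — holds.
5) values 1 < 6 < 11 — holds.
6) W * S = 6 * 1 = 6 — holds.

Yes — all constraints hold.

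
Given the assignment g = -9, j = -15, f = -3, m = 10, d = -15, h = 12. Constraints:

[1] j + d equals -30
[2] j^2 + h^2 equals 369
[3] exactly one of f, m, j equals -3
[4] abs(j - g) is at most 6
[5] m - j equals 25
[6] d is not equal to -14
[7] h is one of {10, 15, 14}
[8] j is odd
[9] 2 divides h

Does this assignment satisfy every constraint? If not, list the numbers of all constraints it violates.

[1] j + d = -15 + (-15) = -30  true
[2] j^2 + h^2 = (-15)^2 + 12^2 = 225 + 144 = 369  true
[3] f=-3, m=10, j=-15; 1 of them equals -3  true
[4] abs(-15 - (-9)) = 6; 6 ≤ 6  true
[5] m - j = 10 - (-15) = 25  true
[6] d = -15, and -15 ≠ -14  true
[7] h = 12 is not in {10, 15, 14}  false
[8] j = -15 is odd  true
[9] 12 / 2 = 6, so 2 divides 12  true

The assignment fails constraint 7.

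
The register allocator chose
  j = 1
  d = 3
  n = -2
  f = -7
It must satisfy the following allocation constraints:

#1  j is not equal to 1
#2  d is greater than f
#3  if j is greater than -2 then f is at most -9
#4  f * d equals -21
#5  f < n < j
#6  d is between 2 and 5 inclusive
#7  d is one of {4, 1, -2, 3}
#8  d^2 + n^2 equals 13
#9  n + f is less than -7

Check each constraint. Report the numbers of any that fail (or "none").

No — constraints 1, 3 are not satisfied.

#1 j = 1, but 1 is required to differ  FAIL
#2 d = 3, f = -7; 3 > -7  OK
#3 j = 1 > -2, so we need f ≤ -9; but f = -7 > -9  FAIL
#4 f * d = -7 * 3 = -21  OK
#5 values -7 < -2 < 1  OK
#6 d = 3 lies in [2, 5]  OK
#7 d = 3 is in {4, 1, -2, 3}  OK
#8 d^2 + n^2 = 3^2 + (-2)^2 = 9 + 4 = 13  OK
#9 n + f = -2 + (-7) = -9; -9 < -7  OK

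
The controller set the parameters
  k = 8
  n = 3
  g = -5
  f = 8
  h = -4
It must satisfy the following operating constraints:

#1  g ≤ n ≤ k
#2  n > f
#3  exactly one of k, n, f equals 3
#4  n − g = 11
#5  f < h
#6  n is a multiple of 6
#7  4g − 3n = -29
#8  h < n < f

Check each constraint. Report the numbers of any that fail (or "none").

Constraints 2, 4, 5, 6 do not hold.

#1 values -5 ≤ 3 ≤ 8 — holds.
#2 n = 3, f = 8; 3 ≤ 8 (want >) — fails.
#3 k=8, n=3, f=8; 1 of them equals 3 — holds.
#4 n − g = 3 − (-5) = 8, not 11 — fails.
#5 f = 8, h = -4; 8 ≥ -4 (want <) — fails.
#6 3 = 6×0 + 3, so 6 does not divide 3 — fails.
#7 4g − 3n = 4(-5) − 3(3) = -29 — holds.
#8 values -4 < 3 < 8 — holds.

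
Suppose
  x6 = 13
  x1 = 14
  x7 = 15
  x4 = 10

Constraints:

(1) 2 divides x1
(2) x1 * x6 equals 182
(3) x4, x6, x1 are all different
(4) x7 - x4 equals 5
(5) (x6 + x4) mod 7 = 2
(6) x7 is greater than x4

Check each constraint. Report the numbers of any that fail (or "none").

No violations.

(1) 14 / 2 = 7, so 2 divides 14  ✔
(2) x1 * x6 = 14 * 13 = 182  ✔
(3) values 10, 13, 14 are pairwise distinct  ✔
(4) x7 - x4 = 15 - 10 = 5  ✔
(5) x6 + x4 = 23; 23 mod 7 = 2  ✔
(6) x7 = 15, x4 = 10; 15 > 10  ✔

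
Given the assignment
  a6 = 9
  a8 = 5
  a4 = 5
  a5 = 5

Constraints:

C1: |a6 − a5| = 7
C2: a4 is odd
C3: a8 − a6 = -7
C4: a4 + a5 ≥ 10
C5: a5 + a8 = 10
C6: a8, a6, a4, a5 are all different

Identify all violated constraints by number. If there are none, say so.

Constraints 1, 3, 6 are violated.

C1: |9 − 5| = 4, not 7 — violated.
C2: a4 = 5 is odd — OK.
C3: a8 − a6 = 5 − 9 = -4, not -7 — violated.
C4: a4 + a5 = 5 + 5 = 10; 10 ≥ 10 — OK.
C5: a5 + a8 = 5 + 5 = 10 — OK.
C6: a8 = a4 = 5, not all different — violated.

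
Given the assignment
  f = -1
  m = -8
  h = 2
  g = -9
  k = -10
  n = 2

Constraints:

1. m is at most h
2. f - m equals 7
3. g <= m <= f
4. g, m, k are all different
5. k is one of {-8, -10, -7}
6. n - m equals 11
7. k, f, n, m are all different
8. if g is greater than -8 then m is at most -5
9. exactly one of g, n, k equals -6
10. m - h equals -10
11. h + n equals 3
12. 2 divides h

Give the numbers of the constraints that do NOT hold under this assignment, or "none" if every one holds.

1. m = -8, h = 2; -8 ≤ 2 — satisfied.
2. f - m = -1 - (-8) = 7 — satisfied.
3. values -9 <= -8 <= -1 — satisfied.
4. values -9, -8, -10 are pairwise distinct — satisfied.
5. k = -10 is in {-8, -10, -7} — satisfied.
6. n - m = 2 - (-8) = 10, not 11 — violated.
7. values -10, -1, 2, -8 are pairwise distinct — satisfied.
8. g = -9, not > -8; antecedent false, conditional vacuously true — satisfied.
9. g=-9, n=2, k=-10; 0 of them equal -6, not exactly one — violated.
10. m - h = -8 - 2 = -10 — satisfied.
11. h + n = 2 + 2 = 4, not 3 — violated.
12. 2 / 2 = 1, so 2 divides 2 — satisfied.

Constraints 6, 9, and 11 do not hold.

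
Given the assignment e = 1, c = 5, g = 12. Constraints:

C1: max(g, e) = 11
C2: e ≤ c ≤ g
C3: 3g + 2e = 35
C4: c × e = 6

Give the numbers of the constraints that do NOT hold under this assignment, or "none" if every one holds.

Constraints 1, 3, and 4 do not hold.

C1: max(12, 1) = 12, not 11 — does not hold.
C2: values 1 ≤ 5 ≤ 12 — holds.
C3: 3g + 2e = 3(12) + 2(1) = 38, not 35 — does not hold.
C4: c × e = 5 × 1 = 5, not 6 — does not hold.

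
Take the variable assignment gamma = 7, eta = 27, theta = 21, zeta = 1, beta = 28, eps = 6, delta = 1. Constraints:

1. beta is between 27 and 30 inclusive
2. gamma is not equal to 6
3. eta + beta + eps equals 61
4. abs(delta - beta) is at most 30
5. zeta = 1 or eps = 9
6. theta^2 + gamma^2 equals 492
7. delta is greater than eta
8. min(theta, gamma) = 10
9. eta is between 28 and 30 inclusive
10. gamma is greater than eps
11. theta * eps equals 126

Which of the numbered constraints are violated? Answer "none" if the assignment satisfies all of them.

1. beta = 28 lies in [27, 30] — satisfied.
2. gamma = 7, and 7 ≠ 6 — satisfied.
3. eta + beta + eps = 27 + 28 + 6 = 61 — satisfied.
4. abs(1 - 28) = 27; 27 ≤ 30 — satisfied.
5. zeta = 1 = 1 (first disjunct) — satisfied.
6. theta^2 + gamma^2 = 21^2 + 7^2 = 441 + 49 = 490, not 492 — violated.
7. delta = 1, eta = 27; 1 ≤ 27 (want >) — violated.
8. min(21, 7) = 7, not 10 — violated.
9. eta = 27 is outside [28, 30] — violated.
10. gamma = 7, eps = 6; 7 > 6 — satisfied.
11. theta * eps = 21 * 6 = 126 — satisfied.

Constraints 6, 7, 8, and 9 are violated.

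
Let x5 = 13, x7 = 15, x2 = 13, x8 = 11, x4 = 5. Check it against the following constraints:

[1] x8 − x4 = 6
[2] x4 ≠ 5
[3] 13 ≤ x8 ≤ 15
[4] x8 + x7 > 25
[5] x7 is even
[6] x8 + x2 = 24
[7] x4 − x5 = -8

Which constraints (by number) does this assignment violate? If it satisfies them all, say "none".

[1] x8 − x4 = 11 − 5 = 6 — OK.
[2] x4 = 5, but 5 is required to differ — violated.
[3] x8 = 11 is outside [13, 15] — violated.
[4] x8 + x7 = 11 + 15 = 26; 26 > 25 — OK.
[5] x7 = 15 is odd — violated.
[6] x8 + x2 = 11 + 13 = 24 — OK.
[7] x4 − x5 = 5 − 13 = -8 — OK.

The assignment fails constraints 2, 3, 5.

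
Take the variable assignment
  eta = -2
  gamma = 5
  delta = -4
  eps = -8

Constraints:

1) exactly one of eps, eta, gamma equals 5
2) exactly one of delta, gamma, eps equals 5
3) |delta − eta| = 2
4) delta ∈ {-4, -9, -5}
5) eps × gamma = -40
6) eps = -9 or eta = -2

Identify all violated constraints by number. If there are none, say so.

Yes — all constraints hold.

1) eps=-8, eta=-2, gamma=5; 1 of them equals 5  holds
2) delta=-4, gamma=5, eps=-8; 1 of them equals 5  holds
3) |-4 − (-2)| = 2  holds
4) delta = -4 is in {-4, -9, -5}  holds
5) eps × gamma = -8 × 5 = -40  holds
6) eps = -8 ≠ -9, but eta = -2 = -2 (second disjunct)  holds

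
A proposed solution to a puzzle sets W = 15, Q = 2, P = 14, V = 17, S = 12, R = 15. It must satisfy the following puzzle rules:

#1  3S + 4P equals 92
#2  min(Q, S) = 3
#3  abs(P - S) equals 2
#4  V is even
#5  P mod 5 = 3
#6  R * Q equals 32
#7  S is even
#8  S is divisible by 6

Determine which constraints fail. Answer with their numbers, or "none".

#1 3S + 4P = 3(12) + 4(14) = 92 — holds.
#2 min(2, 12) = 2, not 3 — fails.
#3 abs(14 - 12) = 2 — holds.
#4 V = 17 is odd — fails.
#5 14 mod 5 = 4, not 3 — fails.
#6 R * Q = 15 * 2 = 30, not 32 — fails.
#7 S = 12 is even — holds.
#8 12 / 6 = 2, so 6 divides 12 — holds.

No — constraints 2, 4, 5, 6 are not satisfied.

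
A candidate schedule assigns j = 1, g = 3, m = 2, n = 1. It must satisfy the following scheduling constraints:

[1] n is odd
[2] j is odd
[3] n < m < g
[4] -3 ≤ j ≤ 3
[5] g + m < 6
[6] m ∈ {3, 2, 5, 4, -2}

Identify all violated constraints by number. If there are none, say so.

All constraints are satisfied.

[1] n = 1 is odd — OK.
[2] j = 1 is odd — OK.
[3] values 1 < 2 < 3 — OK.
[4] j = 1 lies in [-3, 3] — OK.
[5] g + m = 3 + 2 = 5; 5 < 6 — OK.
[6] m = 2 is in {3, 2, 5, 4, -2} — OK.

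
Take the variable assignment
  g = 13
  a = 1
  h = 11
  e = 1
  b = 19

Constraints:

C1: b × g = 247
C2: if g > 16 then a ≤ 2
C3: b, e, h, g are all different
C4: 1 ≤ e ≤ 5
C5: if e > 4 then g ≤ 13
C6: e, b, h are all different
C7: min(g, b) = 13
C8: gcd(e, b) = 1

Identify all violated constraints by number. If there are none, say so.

C1: b × g = 19 × 13 = 247  OK
C2: g = 13, not > 16; antecedent false, conditional vacuously true  OK
C3: values 19, 1, 11, 13 are pairwise distinct  OK
C4: e = 1 lies in [1, 5]  OK
C5: e = 1, not > 4; antecedent false, conditional vacuously true  OK
C6: values 1, 19, 11 are pairwise distinct  OK
C7: min(13, 19) = 13  OK
C8: gcd(1, 19) = 1  OK

The assignment satisfies every constraint.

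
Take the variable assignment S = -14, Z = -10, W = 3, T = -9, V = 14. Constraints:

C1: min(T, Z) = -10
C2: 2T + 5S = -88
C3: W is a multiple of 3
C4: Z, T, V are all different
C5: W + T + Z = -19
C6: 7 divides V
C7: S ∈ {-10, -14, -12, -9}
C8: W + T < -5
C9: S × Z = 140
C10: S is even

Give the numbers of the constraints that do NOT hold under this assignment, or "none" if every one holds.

Constraint 5 does not hold.

C1: min(-9, -10) = -10  OK
C2: 2T + 5S = 2(-9) + 5(-14) = -88  OK
C3: 3 / 3 = 1, so 3 divides 3  OK
C4: values -10, -9, 14 are pairwise distinct  OK
C5: W + T + Z = 3 + (-9) + (-10) = -16, not -19  FAIL
C6: 14 / 7 = 2, so 7 divides 14  OK
C7: S = -14 is in {-10, -14, -12, -9}  OK
C8: W + T = 3 + (-9) = -6; -6 < -5  OK
C9: S × Z = -14 × (-10) = 140  OK
C10: S = -14 is even  OK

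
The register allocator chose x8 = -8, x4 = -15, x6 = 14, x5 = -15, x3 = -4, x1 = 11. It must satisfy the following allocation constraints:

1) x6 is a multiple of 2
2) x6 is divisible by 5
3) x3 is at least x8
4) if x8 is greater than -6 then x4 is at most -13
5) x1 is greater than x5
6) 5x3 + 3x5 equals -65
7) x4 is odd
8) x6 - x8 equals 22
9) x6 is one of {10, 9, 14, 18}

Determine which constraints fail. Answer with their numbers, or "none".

Violated: 2.

1) 14 / 2 = 7, so 2 divides 14 — OK.
2) 14 = 5*2 + 4, so 5 does not divide 14 — violated.
3) x3 = -4, x8 = -8; -4 ≥ -8 — OK.
4) x8 = -8, not > -6; antecedent false, conditional vacuously true — OK.
5) x1 = 11, x5 = -15; 11 > -15 — OK.
6) 5x3 + 3x5 = 5(-4) + 3(-15) = -65 — OK.
7) x4 = -15 is odd — OK.
8) x6 - x8 = 14 - (-8) = 22 — OK.
9) x6 = 14 is in {10, 9, 14, 18} — OK.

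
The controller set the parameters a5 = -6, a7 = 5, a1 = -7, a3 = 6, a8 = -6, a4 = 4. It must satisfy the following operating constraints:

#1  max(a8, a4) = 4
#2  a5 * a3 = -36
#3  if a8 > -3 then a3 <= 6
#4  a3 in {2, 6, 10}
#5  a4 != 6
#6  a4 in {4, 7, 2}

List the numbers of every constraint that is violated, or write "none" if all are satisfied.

The assignment satisfies every constraint.

#1 max(-6, 4) = 4 — satisfied.
#2 a5 * a3 = -6 * 6 = -36 — satisfied.
#3 a8 = -6, not > -3; antecedent false, conditional vacuously true — satisfied.
#4 a3 = 6 is in {2, 6, 10} — satisfied.
#5 a4 = 4, and 4 ≠ 6 — satisfied.
#6 a4 = 4 is in {4, 7, 2} — satisfied.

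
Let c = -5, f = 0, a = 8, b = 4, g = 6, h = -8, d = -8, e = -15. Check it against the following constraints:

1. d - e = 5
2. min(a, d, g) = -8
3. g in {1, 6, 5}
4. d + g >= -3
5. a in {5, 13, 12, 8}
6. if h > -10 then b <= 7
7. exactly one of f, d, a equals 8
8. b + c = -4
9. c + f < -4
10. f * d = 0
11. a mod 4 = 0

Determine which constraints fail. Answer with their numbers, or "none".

Constraints 1, 8 are violated.

1. d - e = -8 - (-15) = 7, not 5 — does not hold.
2. min(8, -8, 6) = -8 — holds.
3. g = 6 is in {1, 6, 5} — holds.
4. d + g = -8 + 6 = -2; -2 ≥ -3 — holds.
5. a = 8 is in {5, 13, 12, 8} — holds.
6. h = -8 > -10, so we need b ≤ 7; b = 4 ≤ 7 — holds.
7. f=0, d=-8, a=8; 1 of them equals 8 — holds.
8. b + c = 4 + (-5) = -1, not -4 — does not hold.
9. c + f = -5 + 0 = -5; -5 < -4 — holds.
10. f * d = 0 * (-8) = 0 — holds.
11. 8 mod 4 = 0 — holds.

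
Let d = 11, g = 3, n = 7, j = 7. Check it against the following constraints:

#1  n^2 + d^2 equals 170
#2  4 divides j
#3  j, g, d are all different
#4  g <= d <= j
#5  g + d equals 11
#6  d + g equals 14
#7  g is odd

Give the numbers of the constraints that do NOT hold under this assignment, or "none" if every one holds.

#1 n^2 + d^2 = 7^2 + 11^2 = 49 + 121 = 170  OK
#2 7 = 4*1 + 3, so 4 does not divide 7  FAIL
#3 values 7, 3, 11 are pairwise distinct  OK
#4 values 3, 11, 7; d = 11 is not <= j = 7  FAIL
#5 g + d = 3 + 11 = 14, not 11  FAIL
#6 d + g = 11 + 3 = 14  OK
#7 g = 3 is odd  OK

Violated: 2, 4, and 5.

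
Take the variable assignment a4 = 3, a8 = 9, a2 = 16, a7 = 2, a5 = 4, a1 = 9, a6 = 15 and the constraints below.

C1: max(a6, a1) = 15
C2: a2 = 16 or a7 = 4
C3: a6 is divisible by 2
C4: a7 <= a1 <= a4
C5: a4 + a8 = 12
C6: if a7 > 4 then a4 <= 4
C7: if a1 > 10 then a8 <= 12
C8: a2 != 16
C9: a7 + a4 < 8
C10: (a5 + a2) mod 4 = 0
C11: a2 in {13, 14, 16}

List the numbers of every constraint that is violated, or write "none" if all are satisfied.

C1: max(15, 9) = 15 — satisfied.
C2: a2 = 16 = 16 (first disjunct) — satisfied.
C3: 15 = 2*7 + 1, so 2 does not divide 15 — violated.
C4: values 2, 9, 3; a1 = 9 is not <= a4 = 3 — violated.
C5: a4 + a8 = 3 + 9 = 12 — satisfied.
C6: a7 = 2, not > 4; antecedent false, conditional vacuously true — satisfied.
C7: a1 = 9, not > 10; antecedent false, conditional vacuously true — satisfied.
C8: a2 = 16, but 16 is required to differ — violated.
C9: a7 + a4 = 2 + 3 = 5; 5 < 8 — satisfied.
C10: a5 + a2 = 20; 20 mod 4 = 0 — satisfied.
C11: a2 = 16 is in {13, 14, 16} — satisfied.

No — constraints 3, 4, 8 are not satisfied.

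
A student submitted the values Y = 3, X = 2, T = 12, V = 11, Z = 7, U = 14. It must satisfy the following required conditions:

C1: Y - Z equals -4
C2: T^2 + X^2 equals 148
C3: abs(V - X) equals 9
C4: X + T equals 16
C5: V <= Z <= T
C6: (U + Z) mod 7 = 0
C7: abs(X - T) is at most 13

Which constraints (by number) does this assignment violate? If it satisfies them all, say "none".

C1: Y - Z = 3 - 7 = -4 — holds.
C2: T^2 + X^2 = 12^2 + 2^2 = 144 + 4 = 148 — holds.
C3: abs(11 - 2) = 9 — holds.
C4: X + T = 2 + 12 = 14, not 16 — does not hold.
C5: values 11, 7, 12; V = 11 is not <= Z = 7 — does not hold.
C6: U + Z = 21; 21 mod 7 = 0 — holds.
C7: abs(2 - 12) = 10; 10 ≤ 13 — holds.

Constraints 4 and 5 are violated.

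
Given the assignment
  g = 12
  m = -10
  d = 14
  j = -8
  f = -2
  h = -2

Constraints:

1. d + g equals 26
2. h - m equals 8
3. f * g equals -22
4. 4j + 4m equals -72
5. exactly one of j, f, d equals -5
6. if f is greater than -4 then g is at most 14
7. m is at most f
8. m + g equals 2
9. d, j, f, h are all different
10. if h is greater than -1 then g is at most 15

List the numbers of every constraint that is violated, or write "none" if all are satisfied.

1. d + g = 14 + 12 = 26  ✔
2. h - m = -2 - (-10) = 8  ✔
3. f * g = -2 * 12 = -24, not -22  ✘
4. 4j + 4m = 4(-8) + 4(-10) = -72  ✔
5. j=-8, f=-2, d=14; 0 of them equal -5, not exactly one  ✘
6. f = -2 > -4, so we need g ≤ 14; g = 12 ≤ 14  ✔
7. m = -10, f = -2; -10 ≤ -2  ✔
8. m + g = -10 + 12 = 2  ✔
9. f = h = -2, not all different  ✘
10. h = -2, not > -1; antecedent false, conditional vacuously true  ✔

Constraints 3, 5, 9 do not hold.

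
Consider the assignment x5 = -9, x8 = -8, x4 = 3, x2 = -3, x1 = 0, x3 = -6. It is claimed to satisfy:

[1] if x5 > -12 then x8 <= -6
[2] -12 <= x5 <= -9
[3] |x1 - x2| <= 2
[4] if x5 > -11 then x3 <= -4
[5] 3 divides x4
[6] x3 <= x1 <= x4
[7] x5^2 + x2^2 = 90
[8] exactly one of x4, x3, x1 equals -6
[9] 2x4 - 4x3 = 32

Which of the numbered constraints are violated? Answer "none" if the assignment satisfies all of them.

Constraints 3, 9 are violated.

[1] x5 = -9 > -12, so we need x8 ≤ -6; x8 = -8 ≤ -6  ✓
[2] x5 = -9 lies in [-12, -9]  ✓
[3] |0 - (-3)| = 3; 3 > 2, exceeds bound 2  ✗
[4] x5 = -9 > -11, so we need x3 ≤ -4; x3 = -6 ≤ -4  ✓
[5] 3 / 3 = 1, so 3 divides 3  ✓
[6] values -6 <= 0 <= 3  ✓
[7] x5^2 + x2^2 = (-9)^2 + (-3)^2 = 81 + 9 = 90  ✓
[8] x4=3, x3=-6, x1=0; 1 of them equals -6  ✓
[9] 2x4 - 4x3 = 2(3) - 4(-6) = 30, not 32  ✗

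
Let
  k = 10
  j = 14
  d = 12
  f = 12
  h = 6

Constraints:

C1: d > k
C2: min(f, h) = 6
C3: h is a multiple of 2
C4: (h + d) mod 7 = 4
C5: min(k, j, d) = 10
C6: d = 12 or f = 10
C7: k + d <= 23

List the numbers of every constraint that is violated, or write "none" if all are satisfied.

C1: d = 12, k = 10; 12 > 10  ✓
C2: min(12, 6) = 6  ✓
C3: 6 / 2 = 3, so 2 divides 6  ✓
C4: h + d = 18; 18 mod 7 = 4  ✓
C5: min(10, 14, 12) = 10  ✓
C6: d = 12 = 12 (first disjunct)  ✓
C7: k + d = 10 + 12 = 22; 22 ≤ 23  ✓

All constraints are satisfied.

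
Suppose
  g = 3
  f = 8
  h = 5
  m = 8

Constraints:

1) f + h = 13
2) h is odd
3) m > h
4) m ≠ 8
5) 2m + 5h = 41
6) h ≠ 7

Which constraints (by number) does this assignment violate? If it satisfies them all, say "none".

Constraint 4 does not hold.

1) f + h = 8 + 5 = 13 — OK.
2) h = 5 is odd — OK.
3) m = 8, h = 5; 8 > 5 — OK.
4) m = 8, but 8 is required to differ — violated.
5) 2m + 5h = 2(8) + 5(5) = 41 — OK.
6) h = 5, and 5 ≠ 7 — OK.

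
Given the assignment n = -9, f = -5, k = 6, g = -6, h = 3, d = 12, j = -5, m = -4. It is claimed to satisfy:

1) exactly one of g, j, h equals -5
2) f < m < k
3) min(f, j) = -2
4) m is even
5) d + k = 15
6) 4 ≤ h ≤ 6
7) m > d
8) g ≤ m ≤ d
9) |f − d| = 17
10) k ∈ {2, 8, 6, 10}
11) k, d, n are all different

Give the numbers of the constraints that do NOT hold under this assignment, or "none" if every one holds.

1) g=-6, j=-5, h=3; 1 of them equals -5  OK
2) values -5 < -4 < 6  OK
3) min(-5, -5) = -5, not -2  FAIL
4) m = -4 is even  OK
5) d + k = 12 + 6 = 18, not 15  FAIL
6) h = 3 is outside [4, 6]  FAIL
7) m = -4, d = 12; -4 ≤ 12 (want >)  FAIL
8) values -6 ≤ -4 ≤ 12  OK
9) |-5 − 12| = 17  OK
10) k = 6 is in {2, 8, 6, 10}  OK
11) values 6, 12, -9 are pairwise distinct  OK

The assignment fails constraints 3, 5, 6, and 7.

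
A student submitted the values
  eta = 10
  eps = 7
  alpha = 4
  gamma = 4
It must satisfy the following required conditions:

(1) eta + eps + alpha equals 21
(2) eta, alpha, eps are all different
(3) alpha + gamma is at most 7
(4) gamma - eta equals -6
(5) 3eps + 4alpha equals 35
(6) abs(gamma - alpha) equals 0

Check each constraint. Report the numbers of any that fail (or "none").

No — constraints 3 and 5 are not satisfied.

(1) eta + eps + alpha = 10 + 7 + 4 = 21  ✓
(2) values 10, 4, 7 are pairwise distinct  ✓
(3) alpha + gamma = 4 + 4 = 8; 8 > 7, bound 7 not met  ✗
(4) gamma - eta = 4 - 10 = -6  ✓
(5) 3eps + 4alpha = 3(7) + 4(4) = 37, not 35  ✗
(6) abs(4 - 4) = 0  ✓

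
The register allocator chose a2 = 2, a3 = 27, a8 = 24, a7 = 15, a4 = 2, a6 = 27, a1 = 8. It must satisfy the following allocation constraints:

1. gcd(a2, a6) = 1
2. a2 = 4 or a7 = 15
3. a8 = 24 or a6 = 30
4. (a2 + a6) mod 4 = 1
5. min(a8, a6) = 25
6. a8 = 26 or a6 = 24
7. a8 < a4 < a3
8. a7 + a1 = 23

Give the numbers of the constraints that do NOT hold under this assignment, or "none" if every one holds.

No — constraints 5, 6, and 7 are not satisfied.

1. gcd(2, 27) = 1 — holds.
2. a2 = 2 ≠ 4, but a7 = 15 = 15 (second disjunct) — holds.
3. a8 = 24 = 24 (first disjunct) — holds.
4. a2 + a6 = 29; 29 mod 4 = 1 — holds.
5. min(24, 27) = 24, not 25 — does not hold.
6. a8 = 24 ≠ 26 and a6 = 27 ≠ 24; both disjuncts false — does not hold.
7. values 24, 2, 27; a8 = 24 is not < a4 = 2 — does not hold.
8. a7 + a1 = 15 + 8 = 23 — holds.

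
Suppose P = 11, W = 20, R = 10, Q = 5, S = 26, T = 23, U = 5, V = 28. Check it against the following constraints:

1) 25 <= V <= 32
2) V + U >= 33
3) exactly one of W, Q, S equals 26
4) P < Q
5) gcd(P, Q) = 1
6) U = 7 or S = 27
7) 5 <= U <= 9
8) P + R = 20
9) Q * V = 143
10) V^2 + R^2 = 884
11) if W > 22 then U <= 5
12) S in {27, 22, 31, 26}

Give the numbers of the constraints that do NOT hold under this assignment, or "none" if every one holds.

1) V = 28 lies in [25, 32] — holds.
2) V + U = 28 + 5 = 33; 33 ≥ 33 — holds.
3) W=20, Q=5, S=26; 1 of them equals 26 — holds.
4) P = 11, Q = 5; 11 ≥ 5 (want <) — fails.
5) gcd(11, 5) = 1 — holds.
6) U = 5 ≠ 7 and S = 26 ≠ 27; both disjuncts false — fails.
7) U = 5 lies in [5, 9] — holds.
8) P + R = 11 + 10 = 21, not 20 — fails.
9) Q * V = 5 * 28 = 140, not 143 — fails.
10) V^2 + R^2 = 28^2 + 10^2 = 784 + 100 = 884 — holds.
11) W = 20, not > 22; antecedent false, conditional vacuously true — holds.
12) S = 26 is in {27, 22, 31, 26} — holds.

The assignment fails constraints 4, 6, 8, and 9.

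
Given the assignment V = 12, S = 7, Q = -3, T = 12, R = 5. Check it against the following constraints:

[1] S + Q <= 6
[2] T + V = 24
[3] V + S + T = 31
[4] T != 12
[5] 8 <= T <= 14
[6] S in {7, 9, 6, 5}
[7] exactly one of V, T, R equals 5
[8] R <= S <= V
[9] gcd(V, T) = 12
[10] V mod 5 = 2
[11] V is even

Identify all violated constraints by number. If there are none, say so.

No — constraint 4 is not satisfied.

[1] S + Q = 7 + (-3) = 4; 4 ≤ 6  yes
[2] T + V = 12 + 12 = 24  yes
[3] V + S + T = 12 + 7 + 12 = 31  yes
[4] T = 12, but 12 is required to differ  no
[5] T = 12 lies in [8, 14]  yes
[6] S = 7 is in {7, 9, 6, 5}  yes
[7] V=12, T=12, R=5; 1 of them equals 5  yes
[8] values 5 <= 7 <= 12  yes
[9] gcd(12, 12) = 12  yes
[10] 12 mod 5 = 2  yes
[11] V = 12 is even  yes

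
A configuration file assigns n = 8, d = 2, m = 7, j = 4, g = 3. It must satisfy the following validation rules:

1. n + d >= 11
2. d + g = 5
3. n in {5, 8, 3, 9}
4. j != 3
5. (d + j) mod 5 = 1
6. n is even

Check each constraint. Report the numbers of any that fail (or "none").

The assignment fails constraint 1.

1. n + d = 8 + 2 = 10; 10 < 11, bound 11 not met — does not hold.
2. d + g = 2 + 3 = 5 — holds.
3. n = 8 is in {5, 8, 3, 9} — holds.
4. j = 4, and 4 ≠ 3 — holds.
5. d + j = 6; 6 mod 5 = 1 — holds.
6. n = 8 is even — holds.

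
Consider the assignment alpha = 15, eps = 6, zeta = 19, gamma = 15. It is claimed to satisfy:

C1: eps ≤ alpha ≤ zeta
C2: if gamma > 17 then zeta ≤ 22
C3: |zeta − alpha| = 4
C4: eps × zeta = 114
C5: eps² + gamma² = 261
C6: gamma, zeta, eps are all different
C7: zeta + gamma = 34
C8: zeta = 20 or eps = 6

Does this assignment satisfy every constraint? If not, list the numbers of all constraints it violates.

Yes — all constraints hold.

C1: values 6 ≤ 15 ≤ 19 — OK.
C2: gamma = 15, not > 17; antecedent false, conditional vacuously true — OK.
C3: |19 − 15| = 4 — OK.
C4: eps × zeta = 6 × 19 = 114 — OK.
C5: eps² + gamma² = 6² + 15² = 36 + 225 = 261 — OK.
C6: values 15, 19, 6 are pairwise distinct — OK.
C7: zeta + gamma = 19 + 15 = 34 — OK.
C8: zeta = 19 ≠ 20, but eps = 6 = 6 (second disjunct) — OK.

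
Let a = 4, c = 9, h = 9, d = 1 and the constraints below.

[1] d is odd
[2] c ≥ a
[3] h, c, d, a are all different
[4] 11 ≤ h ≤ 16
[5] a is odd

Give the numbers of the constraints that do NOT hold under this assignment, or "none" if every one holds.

Constraints 3, 4, and 5 do not hold.

[1] d = 1 is odd — satisfied.
[2] c = 9, a = 4; 9 ≥ 4 — satisfied.
[3] h = c = 9, not all different — violated.
[4] h = 9 is outside [11, 16] — violated.
[5] a = 4 is even — violated.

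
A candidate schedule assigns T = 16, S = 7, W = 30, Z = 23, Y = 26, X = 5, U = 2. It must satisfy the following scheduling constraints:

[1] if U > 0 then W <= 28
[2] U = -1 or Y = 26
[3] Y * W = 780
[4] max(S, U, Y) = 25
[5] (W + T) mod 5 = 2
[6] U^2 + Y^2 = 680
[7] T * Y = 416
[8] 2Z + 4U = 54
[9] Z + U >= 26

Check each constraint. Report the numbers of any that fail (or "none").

[1] U = 2 > 0, so we need W ≤ 28; but W = 30 > 28  false
[2] U = 2 ≠ -1, but Y = 26 = 26 (second disjunct)  true
[3] Y * W = 26 * 30 = 780  true
[4] max(7, 2, 26) = 26, not 25  false
[5] W + T = 46; 46 mod 5 = 1, not 2  false
[6] U^2 + Y^2 = 2^2 + 26^2 = 4 + 676 = 680  true
[7] T * Y = 16 * 26 = 416  true
[8] 2Z + 4U = 2(23) + 4(2) = 54  true
[9] Z + U = 23 + 2 = 25; 25 < 26, bound 26 not met  false

Violated: 1, 4, 5, and 9.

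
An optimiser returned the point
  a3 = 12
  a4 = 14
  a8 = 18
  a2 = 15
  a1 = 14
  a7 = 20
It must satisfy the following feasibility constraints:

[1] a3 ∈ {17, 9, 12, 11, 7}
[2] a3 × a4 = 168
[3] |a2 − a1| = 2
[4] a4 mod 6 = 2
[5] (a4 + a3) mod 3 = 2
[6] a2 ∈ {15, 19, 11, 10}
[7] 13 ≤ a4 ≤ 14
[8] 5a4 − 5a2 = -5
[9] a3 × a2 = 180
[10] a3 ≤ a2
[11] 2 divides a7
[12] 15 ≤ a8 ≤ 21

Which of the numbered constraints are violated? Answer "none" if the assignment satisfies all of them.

Constraint 3 is violated.

[1] a3 = 12 is in {17, 9, 12, 11, 7} — satisfied.
[2] a3 × a4 = 12 × 14 = 168 — satisfied.
[3] |15 − 14| = 1, not 2 — violated.
[4] 14 mod 6 = 2 — satisfied.
[5] a4 + a3 = 26; 26 mod 3 = 2 — satisfied.
[6] a2 = 15 is in {15, 19, 11, 10} — satisfied.
[7] a4 = 14 lies in [13, 14] — satisfied.
[8] 5a4 − 5a2 = 5(14) − 5(15) = -5 — satisfied.
[9] a3 × a2 = 12 × 15 = 180 — satisfied.
[10] a3 = 12, a2 = 15; 12 ≤ 15 — satisfied.
[11] 20 / 2 = 10, so 2 divides 20 — satisfied.
[12] a8 = 18 lies in [15, 21] — satisfied.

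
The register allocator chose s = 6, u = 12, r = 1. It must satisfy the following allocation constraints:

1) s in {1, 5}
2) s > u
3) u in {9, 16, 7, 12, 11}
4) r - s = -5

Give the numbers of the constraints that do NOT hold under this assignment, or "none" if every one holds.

The assignment fails constraints 1 and 2.

1) s = 6 is not in {1, 5}  no
2) s = 6, u = 12; 6 ≤ 12 (want >)  no
3) u = 12 is in {9, 16, 7, 12, 11}  yes
4) r - s = 1 - 6 = -5  yes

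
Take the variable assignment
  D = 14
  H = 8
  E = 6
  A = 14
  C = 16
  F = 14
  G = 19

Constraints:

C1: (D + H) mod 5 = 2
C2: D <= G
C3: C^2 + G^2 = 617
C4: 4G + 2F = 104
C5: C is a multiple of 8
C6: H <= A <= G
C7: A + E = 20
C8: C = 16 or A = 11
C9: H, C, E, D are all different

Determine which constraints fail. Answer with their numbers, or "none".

C1: D + H = 22; 22 mod 5 = 2  true
C2: D = 14, G = 19; 14 ≤ 19  true
C3: C^2 + G^2 = 16^2 + 19^2 = 256 + 361 = 617  true
C4: 4G + 2F = 4(19) + 2(14) = 104  true
C5: 16 / 8 = 2, so 8 divides 16  true
C6: values 8 <= 14 <= 19  true
C7: A + E = 14 + 6 = 20  true
C8: C = 16 = 16 (first disjunct)  true
C9: values 8, 16, 6, 14 are pairwise distinct  true

No violations.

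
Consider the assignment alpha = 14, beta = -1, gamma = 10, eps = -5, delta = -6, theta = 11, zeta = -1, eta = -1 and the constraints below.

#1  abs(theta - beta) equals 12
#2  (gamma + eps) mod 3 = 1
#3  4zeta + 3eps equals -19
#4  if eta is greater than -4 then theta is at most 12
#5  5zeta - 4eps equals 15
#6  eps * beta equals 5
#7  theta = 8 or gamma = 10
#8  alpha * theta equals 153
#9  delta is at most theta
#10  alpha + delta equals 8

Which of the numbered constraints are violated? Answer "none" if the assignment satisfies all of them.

No — constraints 2 and 8 are not satisfied.

#1 abs(11 - (-1)) = 12 — holds.
#2 gamma + eps = 5; 5 mod 3 = 2, not 1 — does not hold.
#3 4zeta + 3eps = 4(-1) + 3(-5) = -19 — holds.
#4 eta = -1 > -4, so we need theta ≤ 12; theta = 11 ≤ 12 — holds.
#5 5zeta - 4eps = 5(-1) - 4(-5) = 15 — holds.
#6 eps * beta = -5 * (-1) = 5 — holds.
#7 theta = 11 ≠ 8, but gamma = 10 = 10 (second disjunct) — holds.
#8 alpha * theta = 14 * 11 = 154, not 153 — does not hold.
#9 delta = -6, theta = 11; -6 ≤ 11 — holds.
#10 alpha + delta = 14 + (-6) = 8 — holds.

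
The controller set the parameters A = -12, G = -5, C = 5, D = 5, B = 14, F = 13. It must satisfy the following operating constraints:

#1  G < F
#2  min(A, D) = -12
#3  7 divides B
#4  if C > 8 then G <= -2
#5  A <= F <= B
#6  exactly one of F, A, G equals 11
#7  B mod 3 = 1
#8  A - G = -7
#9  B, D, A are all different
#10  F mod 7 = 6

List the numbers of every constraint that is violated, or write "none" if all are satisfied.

#1 G = -5, F = 13; -5 < 13  holds
#2 min(-12, 5) = -12  holds
#3 14 / 7 = 2, so 7 divides 14  holds
#4 C = 5, not > 8; antecedent false, conditional vacuously true  holds
#5 values -12 <= 13 <= 14  holds
#6 F=13, A=-12, G=-5; 0 of them equal 11, not exactly one  fails
#7 14 mod 3 = 2, not 1  fails
#8 A - G = -12 - (-5) = -7  holds
#9 values 14, 5, -12 are pairwise distinct  holds
#10 13 mod 7 = 6  holds

The assignment fails constraints 6 and 7.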